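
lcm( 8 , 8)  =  8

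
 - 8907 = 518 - 9425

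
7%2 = 1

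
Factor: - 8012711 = - 7^1 * 367^1*3119^1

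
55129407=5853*9419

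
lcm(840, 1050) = 4200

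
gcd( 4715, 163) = 1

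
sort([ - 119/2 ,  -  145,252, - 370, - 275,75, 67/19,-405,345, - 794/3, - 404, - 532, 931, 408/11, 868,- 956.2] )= [ - 956.2,-532, - 405, - 404, - 370,-275,  -  794/3,  -  145, - 119/2,67/19,  408/11, 75,252, 345,  868, 931] 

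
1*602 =602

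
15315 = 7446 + 7869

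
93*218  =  20274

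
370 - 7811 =  -  7441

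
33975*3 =101925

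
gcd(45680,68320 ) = 80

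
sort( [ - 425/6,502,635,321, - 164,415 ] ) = [ - 164, - 425/6, 321,415,502,635] 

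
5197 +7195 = 12392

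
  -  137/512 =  - 137/512 = - 0.27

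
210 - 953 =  - 743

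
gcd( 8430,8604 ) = 6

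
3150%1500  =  150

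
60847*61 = 3711667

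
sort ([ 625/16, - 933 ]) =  [- 933, 625/16]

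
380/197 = 1 +183/197 = 1.93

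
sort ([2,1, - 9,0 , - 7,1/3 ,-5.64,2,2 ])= [-9,-7, - 5.64,0,1/3,1,2,2 , 2]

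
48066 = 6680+41386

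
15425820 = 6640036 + 8785784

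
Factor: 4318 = 2^1*17^1 *127^1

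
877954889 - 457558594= 420396295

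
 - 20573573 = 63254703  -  83828276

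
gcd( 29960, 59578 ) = 2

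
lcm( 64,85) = 5440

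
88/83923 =88/83923  =  0.00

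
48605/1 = 48605 = 48605.00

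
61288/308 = 15322/77 = 198.99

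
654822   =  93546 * 7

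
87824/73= 87824/73 = 1203.07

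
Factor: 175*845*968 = 2^3*5^3*7^1*11^2*13^2 = 143143000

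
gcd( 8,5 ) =1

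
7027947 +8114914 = 15142861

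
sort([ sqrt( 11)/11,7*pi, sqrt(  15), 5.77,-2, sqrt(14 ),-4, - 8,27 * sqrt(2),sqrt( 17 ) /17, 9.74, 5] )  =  [  -  8, - 4, - 2, sqrt( 17)/17,sqrt(11)/11,sqrt (14 ), sqrt(15), 5 , 5.77,9.74, 7*pi,27*sqrt( 2 )]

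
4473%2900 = 1573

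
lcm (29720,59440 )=59440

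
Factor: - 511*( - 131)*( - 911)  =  -60983251 = -7^1*73^1 * 131^1*911^1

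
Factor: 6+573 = 579 = 3^1*193^1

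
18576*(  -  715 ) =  - 13281840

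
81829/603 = 81829/603 = 135.70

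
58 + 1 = 59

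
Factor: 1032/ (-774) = - 2^2*3^(-1 ) = - 4/3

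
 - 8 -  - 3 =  - 5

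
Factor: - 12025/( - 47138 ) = 25/98 = 2^( - 1 )*5^2*7^ ( - 2) 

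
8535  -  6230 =2305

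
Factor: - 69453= - 3^2*7717^1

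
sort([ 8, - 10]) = [ - 10, 8] 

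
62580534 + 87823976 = 150404510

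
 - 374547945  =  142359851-516907796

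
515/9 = 57 + 2/9 = 57.22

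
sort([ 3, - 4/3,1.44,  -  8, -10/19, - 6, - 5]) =[- 8, - 6,-5, - 4/3, - 10/19,1.44,3]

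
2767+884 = 3651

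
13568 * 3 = 40704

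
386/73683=386/73683  =  0.01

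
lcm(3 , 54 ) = 54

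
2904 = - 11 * (-264)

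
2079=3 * 693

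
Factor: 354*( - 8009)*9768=  -  27694096848  =  -2^4*3^2 *11^1*37^1*59^1 *8009^1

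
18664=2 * 9332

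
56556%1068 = 1020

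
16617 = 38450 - 21833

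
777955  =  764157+13798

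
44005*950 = 41804750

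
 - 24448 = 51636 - 76084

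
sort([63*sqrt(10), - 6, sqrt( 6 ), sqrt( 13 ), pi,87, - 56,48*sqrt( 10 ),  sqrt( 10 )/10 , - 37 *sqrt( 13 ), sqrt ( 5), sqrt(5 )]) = [ - 37*sqrt(13), - 56, - 6, sqrt(10)/10, sqrt(5 ),  sqrt( 5 ), sqrt( 6), pi,  sqrt ( 13), 87,  48 * sqrt( 10), 63*sqrt( 10 )]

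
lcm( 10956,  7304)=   21912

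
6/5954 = 3/2977 = 0.00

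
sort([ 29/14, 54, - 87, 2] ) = [  -  87 , 2,29/14, 54]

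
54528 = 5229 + 49299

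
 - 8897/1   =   - 8897  =  - 8897.00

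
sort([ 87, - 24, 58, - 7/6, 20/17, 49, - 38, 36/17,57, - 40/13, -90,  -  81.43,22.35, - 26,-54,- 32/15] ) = [ - 90, - 81.43, - 54, - 38, - 26,-24, - 40/13, - 32/15, - 7/6, 20/17,36/17 , 22.35,49,57, 58, 87] 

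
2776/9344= 347/1168 = 0.30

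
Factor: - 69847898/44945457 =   -  2^1*3^( - 1 )*31^1*107^(-1)*163^(-1) *859^( - 1) *1126579^1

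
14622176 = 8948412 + 5673764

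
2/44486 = 1/22243  =  0.00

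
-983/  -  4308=983/4308 = 0.23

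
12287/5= 12287/5 = 2457.40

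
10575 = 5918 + 4657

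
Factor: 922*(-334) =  - 2^2*167^1*461^1  =  -  307948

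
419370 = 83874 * 5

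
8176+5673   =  13849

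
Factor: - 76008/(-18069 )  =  25336/6023 = 2^3* 19^( - 1 )*317^( - 1)*3167^1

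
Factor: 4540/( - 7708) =- 1135/1927 = - 5^1*41^( - 1)*47^( - 1)*227^1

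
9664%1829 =519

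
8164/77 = 106 + 2/77 = 106.03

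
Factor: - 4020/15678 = - 10/39= - 2^1*3^(-1)*5^1*13^( - 1 )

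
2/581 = 2/581 = 0.00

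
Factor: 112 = 2^4*7^1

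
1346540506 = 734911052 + 611629454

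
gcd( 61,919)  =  1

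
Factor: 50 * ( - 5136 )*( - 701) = 2^5 * 3^1*5^2* 107^1 * 701^1 =180016800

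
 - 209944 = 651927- 861871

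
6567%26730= 6567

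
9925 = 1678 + 8247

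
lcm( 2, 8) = 8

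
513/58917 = 171/19639= 0.01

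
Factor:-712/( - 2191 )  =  2^3* 7^( - 1 )*89^1*313^( - 1 )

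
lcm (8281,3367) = 306397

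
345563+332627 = 678190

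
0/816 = 0 = 0.00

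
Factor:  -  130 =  - 2^1*5^1*13^1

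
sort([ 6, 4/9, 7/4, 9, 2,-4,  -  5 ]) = [ - 5, - 4, 4/9, 7/4, 2, 6,9] 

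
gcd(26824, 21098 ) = 14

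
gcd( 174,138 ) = 6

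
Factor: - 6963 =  - 3^1*11^1*  211^1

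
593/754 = 593/754= 0.79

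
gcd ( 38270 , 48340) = 10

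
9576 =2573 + 7003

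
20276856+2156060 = 22432916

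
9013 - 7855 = 1158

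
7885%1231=499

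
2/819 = 2/819 = 0.00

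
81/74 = 1 +7/74 = 1.09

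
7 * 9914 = 69398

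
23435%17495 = 5940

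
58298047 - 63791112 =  - 5493065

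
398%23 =7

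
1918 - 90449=  -  88531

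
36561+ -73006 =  - 36445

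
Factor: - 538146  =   - 2^1 * 3^2 * 7^1*4271^1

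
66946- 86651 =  - 19705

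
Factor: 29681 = 67^1*443^1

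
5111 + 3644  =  8755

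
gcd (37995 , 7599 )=7599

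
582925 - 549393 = 33532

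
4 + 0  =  4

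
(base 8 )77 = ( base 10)63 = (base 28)27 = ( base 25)2d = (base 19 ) 36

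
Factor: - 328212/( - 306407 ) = 2^2*3^4*1013^1*  306407^ (- 1)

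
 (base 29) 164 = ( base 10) 1019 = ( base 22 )227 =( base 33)ut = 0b1111111011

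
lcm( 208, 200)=5200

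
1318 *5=6590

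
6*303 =1818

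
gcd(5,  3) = 1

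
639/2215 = 639/2215 = 0.29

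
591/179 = 591/179= 3.30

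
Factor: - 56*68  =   - 3808 = - 2^5*7^1*17^1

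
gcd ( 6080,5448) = 8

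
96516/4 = 24129 = 24129.00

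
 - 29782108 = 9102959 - 38885067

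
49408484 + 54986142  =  104394626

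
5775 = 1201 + 4574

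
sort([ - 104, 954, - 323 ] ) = [-323 ,  -  104, 954] 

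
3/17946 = 1/5982 = 0.00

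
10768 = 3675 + 7093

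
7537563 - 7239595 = 297968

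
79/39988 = 79/39988 = 0.00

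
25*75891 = 1897275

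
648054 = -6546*( - 99)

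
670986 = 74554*9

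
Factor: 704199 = 3^1*234733^1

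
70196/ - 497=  - 142 + 54/71  =  -141.24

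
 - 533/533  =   - 1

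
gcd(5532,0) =5532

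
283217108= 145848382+137368726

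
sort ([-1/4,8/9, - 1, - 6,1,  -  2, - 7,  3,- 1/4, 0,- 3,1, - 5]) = [ - 7, - 6,- 5,  -  3  ,-2,  -  1, - 1/4, - 1/4,0, 8/9,1, 1, 3] 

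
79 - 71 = 8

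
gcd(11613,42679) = 49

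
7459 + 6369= 13828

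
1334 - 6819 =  - 5485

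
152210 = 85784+66426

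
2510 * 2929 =7351790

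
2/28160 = 1/14080 =0.00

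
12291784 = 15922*772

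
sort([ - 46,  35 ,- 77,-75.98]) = [-77, - 75.98, - 46, 35]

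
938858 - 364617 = 574241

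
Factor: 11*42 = 462 = 2^1 * 3^1 * 7^1 * 11^1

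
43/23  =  1 + 20/23  =  1.87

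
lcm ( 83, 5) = 415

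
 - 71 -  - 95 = 24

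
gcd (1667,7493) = 1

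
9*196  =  1764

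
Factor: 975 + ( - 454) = 521^1 = 521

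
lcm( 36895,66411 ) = 332055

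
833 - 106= 727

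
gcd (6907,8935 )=1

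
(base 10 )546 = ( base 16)222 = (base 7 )1410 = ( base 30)I6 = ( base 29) io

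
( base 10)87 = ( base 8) 127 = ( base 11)7a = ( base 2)1010111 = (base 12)73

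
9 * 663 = 5967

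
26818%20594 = 6224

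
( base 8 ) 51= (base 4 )221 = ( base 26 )1F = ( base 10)41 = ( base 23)1I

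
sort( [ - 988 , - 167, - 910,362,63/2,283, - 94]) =[ - 988,-910, - 167, -94,  63/2,283,362]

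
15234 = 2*7617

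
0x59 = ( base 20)49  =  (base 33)2N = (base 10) 89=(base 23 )3k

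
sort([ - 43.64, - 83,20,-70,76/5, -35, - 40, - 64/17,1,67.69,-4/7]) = [ - 83, - 70,-43.64, - 40 , - 35, - 64/17, - 4/7,  1,76/5,  20,67.69 ]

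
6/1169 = 6/1169=0.01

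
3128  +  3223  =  6351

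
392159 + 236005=628164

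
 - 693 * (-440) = 304920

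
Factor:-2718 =-2^1* 3^2*151^1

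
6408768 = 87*73664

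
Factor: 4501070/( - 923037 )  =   - 2^1*3^(  -  1 ) * 5^1*7^1*313^( - 1 )*983^(  -  1 )*64301^1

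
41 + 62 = 103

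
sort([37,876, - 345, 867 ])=[ - 345, 37,  867,  876]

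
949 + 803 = 1752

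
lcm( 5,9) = 45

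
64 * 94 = 6016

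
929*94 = 87326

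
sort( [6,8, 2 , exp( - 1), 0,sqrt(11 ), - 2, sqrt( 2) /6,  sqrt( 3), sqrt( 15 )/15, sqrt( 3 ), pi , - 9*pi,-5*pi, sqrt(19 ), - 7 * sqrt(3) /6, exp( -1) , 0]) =[ - 9*pi, - 5*pi, - 7 * sqrt( 3 )/6, - 2, 0, 0, sqrt ( 2 ) /6,sqrt(15) /15,exp (  -  1), exp ( - 1), sqrt( 3),sqrt(3), 2, pi,sqrt(11 ),sqrt (19 ), 6 , 8]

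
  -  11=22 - 33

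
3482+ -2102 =1380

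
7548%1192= 396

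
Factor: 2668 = 2^2 * 23^1*29^1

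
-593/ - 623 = 593/623 = 0.95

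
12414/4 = 3103 + 1/2 = 3103.50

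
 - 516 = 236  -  752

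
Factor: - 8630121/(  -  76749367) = 121551/1080977 = 3^1*23^(  -  1 )*31^1 *43^( - 1 )*1093^(-1)*1307^1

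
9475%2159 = 839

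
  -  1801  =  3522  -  5323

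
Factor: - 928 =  - 2^5 * 29^1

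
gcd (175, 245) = 35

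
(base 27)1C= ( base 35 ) 14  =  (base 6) 103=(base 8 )47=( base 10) 39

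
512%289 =223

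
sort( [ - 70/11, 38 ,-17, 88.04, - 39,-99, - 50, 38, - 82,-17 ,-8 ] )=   [-99, - 82, - 50,  -  39, - 17, - 17, - 8,-70/11, 38, 38,88.04]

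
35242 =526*67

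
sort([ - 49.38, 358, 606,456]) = [ - 49.38  ,  358,456,606]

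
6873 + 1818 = 8691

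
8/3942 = 4/1971 = 0.00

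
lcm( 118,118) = 118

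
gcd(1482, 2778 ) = 6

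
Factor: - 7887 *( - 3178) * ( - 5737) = -2^1 * 3^1 * 7^1 *11^1  *  227^1*239^1 * 5737^1 = -143797250982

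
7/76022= 7/76022 = 0.00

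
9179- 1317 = 7862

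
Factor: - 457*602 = -275114  =  - 2^1*7^1*43^1*457^1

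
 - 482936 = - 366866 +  - 116070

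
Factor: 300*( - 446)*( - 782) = 2^4*3^1*5^2 * 17^1*23^1*223^1 = 104631600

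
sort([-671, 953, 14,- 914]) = [-914, - 671 , 14, 953]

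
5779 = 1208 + 4571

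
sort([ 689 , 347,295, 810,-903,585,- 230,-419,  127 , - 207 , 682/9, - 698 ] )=[ - 903, - 698, - 419,-230, - 207, 682/9, 127, 295,347,  585,  689, 810 ]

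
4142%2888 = 1254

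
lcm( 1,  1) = 1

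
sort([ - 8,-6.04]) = [-8, -6.04]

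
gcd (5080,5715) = 635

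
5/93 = 5/93 = 0.05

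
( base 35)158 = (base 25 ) 268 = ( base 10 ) 1408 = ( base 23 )2f5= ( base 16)580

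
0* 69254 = 0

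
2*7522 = 15044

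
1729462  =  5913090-4183628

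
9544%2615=1699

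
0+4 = 4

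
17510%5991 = 5528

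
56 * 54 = 3024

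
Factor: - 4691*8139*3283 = - 125345100867 = - 3^1*7^2 * 67^1*2713^1*4691^1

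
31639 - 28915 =2724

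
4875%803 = 57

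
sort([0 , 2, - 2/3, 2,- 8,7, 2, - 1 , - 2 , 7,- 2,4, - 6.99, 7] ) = [-8, - 6.99, - 2 , - 2 , - 1 ,- 2/3,0, 2, 2, 2, 4, 7, 7, 7]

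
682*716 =488312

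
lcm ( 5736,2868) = 5736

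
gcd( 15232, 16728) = 136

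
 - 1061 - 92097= - 93158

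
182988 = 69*2652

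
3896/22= 177 + 1/11 = 177.09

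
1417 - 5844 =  - 4427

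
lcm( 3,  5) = 15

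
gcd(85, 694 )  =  1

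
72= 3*24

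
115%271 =115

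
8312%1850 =912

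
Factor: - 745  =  -5^1* 149^1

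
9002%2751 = 749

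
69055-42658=26397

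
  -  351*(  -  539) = 189189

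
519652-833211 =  - 313559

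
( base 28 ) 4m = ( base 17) 7f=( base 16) 86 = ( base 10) 134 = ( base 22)62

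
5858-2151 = 3707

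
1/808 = 1/808 = 0.00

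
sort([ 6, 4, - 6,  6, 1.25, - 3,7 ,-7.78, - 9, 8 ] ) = [ - 9, - 7.78, - 6, - 3, 1.25, 4, 6, 6, 7, 8 ] 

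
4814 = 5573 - 759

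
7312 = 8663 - 1351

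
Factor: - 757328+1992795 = 37^1 * 33391^1 = 1235467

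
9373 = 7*1339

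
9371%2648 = 1427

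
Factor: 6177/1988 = 2^( - 2) * 3^1*7^( - 1 ) * 29^1 = 87/28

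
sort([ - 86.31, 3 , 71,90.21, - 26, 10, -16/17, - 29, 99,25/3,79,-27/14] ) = [ - 86.31,- 29, - 26,-27/14, - 16/17,3, 25/3, 10,71, 79, 90.21, 99]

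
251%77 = 20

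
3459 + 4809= 8268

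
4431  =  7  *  633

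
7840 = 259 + 7581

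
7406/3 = 2468 + 2/3 = 2468.67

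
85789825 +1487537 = 87277362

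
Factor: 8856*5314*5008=2^8*3^3*41^1 * 313^1* 2657^1 = 235680406272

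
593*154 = 91322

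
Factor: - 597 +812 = 215 = 5^1*43^1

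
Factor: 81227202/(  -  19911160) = -40613601/9955580 = -2^(  -  2) * 3^1* 5^( - 1 )*7^3*29^1 * 79^( - 1 )*1361^1*  6301^ (  -  1 ) 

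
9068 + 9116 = 18184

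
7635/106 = 7635/106 = 72.03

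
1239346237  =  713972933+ 525373304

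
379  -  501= - 122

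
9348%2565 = 1653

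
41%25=16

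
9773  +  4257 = 14030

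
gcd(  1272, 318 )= 318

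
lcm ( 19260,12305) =442980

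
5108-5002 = 106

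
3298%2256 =1042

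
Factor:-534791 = -43^1*12437^1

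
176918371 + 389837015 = 566755386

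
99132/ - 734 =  - 49566/367 = -135.06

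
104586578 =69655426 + 34931152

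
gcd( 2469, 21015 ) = 3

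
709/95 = 7 + 44/95  =  7.46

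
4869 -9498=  - 4629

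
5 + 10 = 15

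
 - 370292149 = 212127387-582419536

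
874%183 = 142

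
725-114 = 611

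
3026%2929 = 97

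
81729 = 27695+54034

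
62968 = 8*7871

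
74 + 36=110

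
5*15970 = 79850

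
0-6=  - 6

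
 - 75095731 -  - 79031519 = 3935788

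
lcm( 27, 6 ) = 54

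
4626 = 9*514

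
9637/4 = 9637/4 =2409.25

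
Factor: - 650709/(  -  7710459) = 3^1*17^1*43^( - 1)*4253^1*59771^ ( - 1) =216903/2570153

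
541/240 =2 + 61/240 = 2.25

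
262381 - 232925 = 29456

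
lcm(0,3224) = 0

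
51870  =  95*546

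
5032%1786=1460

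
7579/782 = 7579/782 = 9.69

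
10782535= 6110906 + 4671629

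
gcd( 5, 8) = 1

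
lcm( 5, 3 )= 15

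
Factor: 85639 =85639^1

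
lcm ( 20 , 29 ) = 580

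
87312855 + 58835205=146148060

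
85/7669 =85/7669 = 0.01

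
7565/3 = 2521 + 2/3 = 2521.67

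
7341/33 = 2447/11= 222.45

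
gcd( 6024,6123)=3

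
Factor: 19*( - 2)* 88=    - 2^4*11^1 * 19^1  =  - 3344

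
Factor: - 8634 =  - 2^1*3^1*1439^1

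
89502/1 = 89502 = 89502.00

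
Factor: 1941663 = 3^1*283^1*2287^1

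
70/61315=14/12263  =  0.00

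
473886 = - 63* ( - 7522)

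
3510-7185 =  - 3675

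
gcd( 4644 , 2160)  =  108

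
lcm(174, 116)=348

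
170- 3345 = -3175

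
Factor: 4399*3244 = 14270356 = 2^2*53^1*83^1*811^1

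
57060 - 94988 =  - 37928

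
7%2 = 1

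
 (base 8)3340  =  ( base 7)5063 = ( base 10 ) 1760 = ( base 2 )11011100000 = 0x6e0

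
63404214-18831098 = 44573116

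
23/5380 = 23/5380 = 0.00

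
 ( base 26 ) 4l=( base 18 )6h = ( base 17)76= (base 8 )175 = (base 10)125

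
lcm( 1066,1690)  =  69290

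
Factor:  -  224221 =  - 224221^1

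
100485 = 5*20097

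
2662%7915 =2662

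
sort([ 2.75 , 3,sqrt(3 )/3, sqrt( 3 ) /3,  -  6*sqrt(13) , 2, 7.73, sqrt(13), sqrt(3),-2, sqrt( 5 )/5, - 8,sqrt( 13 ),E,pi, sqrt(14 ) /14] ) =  [ - 6*sqrt(13 ), - 8,-2,sqrt(14) /14,sqrt(5 ) /5,sqrt( 3)/3, sqrt( 3 ) /3,sqrt( 3),2, E, 2.75, 3,pi, sqrt(13 ) , sqrt( 13) , 7.73 ] 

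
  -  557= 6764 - 7321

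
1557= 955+602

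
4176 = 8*522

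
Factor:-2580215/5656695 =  - 46913/102849  =  - 3^(- 1)*43^1 * 1091^1*34283^(-1 )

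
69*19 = 1311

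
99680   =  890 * 112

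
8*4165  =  33320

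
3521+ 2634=6155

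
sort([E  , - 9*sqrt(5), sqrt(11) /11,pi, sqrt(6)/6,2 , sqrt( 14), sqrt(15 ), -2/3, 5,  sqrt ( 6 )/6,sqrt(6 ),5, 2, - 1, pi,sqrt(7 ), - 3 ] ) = [ - 9*sqrt( 5), - 3,-1,-2/3,sqrt( 11 ) /11,sqrt( 6)/6, sqrt( 6)/6, 2,2,sqrt(6),  sqrt(7) , E,pi,  pi,  sqrt( 14),sqrt (15 ), 5,  5 ] 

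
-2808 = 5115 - 7923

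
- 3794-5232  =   - 9026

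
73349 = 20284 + 53065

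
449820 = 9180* 49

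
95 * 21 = 1995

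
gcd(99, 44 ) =11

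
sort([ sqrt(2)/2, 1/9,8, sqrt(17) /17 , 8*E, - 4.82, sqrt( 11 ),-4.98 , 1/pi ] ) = [- 4.98,-4.82,1/9,  sqrt( 17) /17, 1/pi,sqrt ( 2)/2, sqrt(11 ),8,8*E]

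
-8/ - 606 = 4/303= 0.01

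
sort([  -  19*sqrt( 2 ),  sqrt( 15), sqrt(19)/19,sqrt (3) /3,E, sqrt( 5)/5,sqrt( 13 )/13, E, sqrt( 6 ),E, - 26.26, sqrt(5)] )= [-19 * sqrt( 2), - 26.26,sqrt( 19 )/19,sqrt(13)/13 , sqrt( 5 ) /5, sqrt( 3)/3,sqrt( 5 ), sqrt( 6),E, E, E, sqrt( 15) ]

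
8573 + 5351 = 13924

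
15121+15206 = 30327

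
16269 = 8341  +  7928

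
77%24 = 5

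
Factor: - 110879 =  - 110879^1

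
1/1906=1/1906= 0.00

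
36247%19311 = 16936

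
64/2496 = 1/39 = 0.03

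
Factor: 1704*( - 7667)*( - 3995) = 2^3*3^1*5^1 * 11^1*17^2*41^1*47^1*71^1=52192949160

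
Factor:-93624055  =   - 5^1*7^2*263^1*1453^1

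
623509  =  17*36677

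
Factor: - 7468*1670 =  - 12471560 =- 2^3*5^1 * 167^1*1867^1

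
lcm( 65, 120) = 1560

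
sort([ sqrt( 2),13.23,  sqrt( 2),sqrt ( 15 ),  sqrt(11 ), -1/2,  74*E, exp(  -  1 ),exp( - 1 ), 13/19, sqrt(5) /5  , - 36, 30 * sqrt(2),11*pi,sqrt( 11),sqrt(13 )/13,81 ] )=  [ - 36,-1/2, sqrt(13 )/13 , exp( - 1 ),exp(  -  1 ), sqrt( 5)/5,13/19, sqrt(2 ) , sqrt(2 ),sqrt (11),sqrt ( 11 ),sqrt(15 ), 13.23,11*pi,30*sqrt(2 ),81 , 74 * E ]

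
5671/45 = 126 + 1/45 = 126.02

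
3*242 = 726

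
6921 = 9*769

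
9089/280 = 9089/280 =32.46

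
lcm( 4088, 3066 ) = 12264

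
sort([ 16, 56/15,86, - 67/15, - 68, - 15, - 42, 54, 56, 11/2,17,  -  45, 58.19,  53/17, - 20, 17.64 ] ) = [ - 68, - 45, - 42, - 20, - 15 ,-67/15, 53/17, 56/15, 11/2,  16, 17,17.64, 54,56,  58.19,86 ]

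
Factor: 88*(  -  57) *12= - 2^5*3^2*11^1 * 19^1= - 60192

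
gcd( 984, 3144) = 24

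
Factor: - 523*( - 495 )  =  3^2*5^1* 11^1*523^1 = 258885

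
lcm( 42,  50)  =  1050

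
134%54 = 26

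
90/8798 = 45/4399 = 0.01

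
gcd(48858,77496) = 6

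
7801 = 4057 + 3744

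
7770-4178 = 3592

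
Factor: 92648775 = 3^1*  5^2 * 883^1*1399^1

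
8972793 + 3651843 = 12624636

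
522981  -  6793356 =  - 6270375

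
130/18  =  7 + 2/9   =  7.22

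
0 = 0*29153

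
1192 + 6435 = 7627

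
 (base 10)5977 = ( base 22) C7F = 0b1011101011001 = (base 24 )a91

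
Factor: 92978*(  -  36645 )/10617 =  - 1135726270/3539 = - 2^1*5^1*7^1*349^1*3539^ (- 1 )*46489^1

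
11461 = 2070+9391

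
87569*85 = 7443365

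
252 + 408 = 660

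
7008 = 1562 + 5446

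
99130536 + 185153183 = 284283719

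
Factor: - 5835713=  -  13^1*593^1*757^1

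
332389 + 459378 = 791767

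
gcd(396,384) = 12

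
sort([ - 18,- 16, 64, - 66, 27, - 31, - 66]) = [  -  66, - 66,  -  31, - 18, - 16,27, 64 ] 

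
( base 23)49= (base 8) 145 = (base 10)101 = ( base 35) 2V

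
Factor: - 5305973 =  - 5305973^1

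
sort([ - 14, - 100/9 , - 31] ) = [- 31, - 14, -100/9]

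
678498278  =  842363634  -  163865356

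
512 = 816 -304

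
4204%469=452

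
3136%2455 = 681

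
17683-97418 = - 79735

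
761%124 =17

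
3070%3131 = 3070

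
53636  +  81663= 135299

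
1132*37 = 41884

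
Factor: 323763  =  3^1*11^1 * 9811^1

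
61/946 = 61/946 = 0.06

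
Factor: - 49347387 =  - 3^4*609227^1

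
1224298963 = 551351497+672947466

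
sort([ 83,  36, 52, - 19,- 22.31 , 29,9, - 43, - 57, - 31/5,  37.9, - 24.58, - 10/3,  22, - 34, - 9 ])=[ - 57, - 43,- 34 , - 24.58, - 22.31, - 19,-9, - 31/5, -10/3, 9,22,29, 36,  37.9, 52,  83] 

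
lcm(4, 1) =4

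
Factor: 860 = 2^2*5^1*43^1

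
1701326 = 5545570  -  3844244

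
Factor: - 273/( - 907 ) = 3^1*7^1 *13^1*907^( - 1 )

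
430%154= 122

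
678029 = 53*12793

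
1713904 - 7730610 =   -  6016706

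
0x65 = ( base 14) 73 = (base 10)101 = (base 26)3N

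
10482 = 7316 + 3166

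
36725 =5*7345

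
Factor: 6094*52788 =321690072 = 2^3 * 3^1*11^1 * 53^1*83^1*277^1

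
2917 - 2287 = 630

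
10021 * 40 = 400840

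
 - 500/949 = -1 + 449/949 =- 0.53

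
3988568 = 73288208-69299640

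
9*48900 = 440100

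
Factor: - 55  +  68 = 13^1 = 13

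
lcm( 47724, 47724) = 47724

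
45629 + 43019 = 88648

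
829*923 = 765167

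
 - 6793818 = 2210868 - 9004686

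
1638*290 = 475020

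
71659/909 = 71659/909 = 78.83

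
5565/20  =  278 + 1/4 = 278.25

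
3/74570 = 3/74570=0.00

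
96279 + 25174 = 121453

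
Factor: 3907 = 3907^1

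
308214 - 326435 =- 18221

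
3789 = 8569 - 4780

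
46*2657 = 122222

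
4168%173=16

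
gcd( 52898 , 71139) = 1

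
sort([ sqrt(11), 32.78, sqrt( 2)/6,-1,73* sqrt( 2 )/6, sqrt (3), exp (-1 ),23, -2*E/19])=[  -  1, - 2*E/19, sqrt (2) /6, exp(-1 ), sqrt ( 3), sqrt (11), 73 * sqrt( 2)/6,23,  32.78]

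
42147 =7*6021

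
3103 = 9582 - 6479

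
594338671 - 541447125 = 52891546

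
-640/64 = -10 = -10.00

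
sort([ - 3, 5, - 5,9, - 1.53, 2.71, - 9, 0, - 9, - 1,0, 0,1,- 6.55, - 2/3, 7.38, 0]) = [  -  9, - 9,-6.55, - 5, - 3,  -  1.53, - 1, - 2/3,0, 0,0, 0,1 , 2.71,5,7.38,9] 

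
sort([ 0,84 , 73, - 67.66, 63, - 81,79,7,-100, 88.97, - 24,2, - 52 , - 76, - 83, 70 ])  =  [ - 100, - 83,- 81, - 76, - 67.66, - 52,-24 , 0, 2, 7, 63, 70, 73,79,84,88.97 ] 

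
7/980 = 1/140 = 0.01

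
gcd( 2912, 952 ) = 56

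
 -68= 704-772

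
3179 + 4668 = 7847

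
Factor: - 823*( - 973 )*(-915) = - 3^1 *5^1*7^1*61^1*139^1*823^1 = - 732712785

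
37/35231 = 37/35231 = 0.00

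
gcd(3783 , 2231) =97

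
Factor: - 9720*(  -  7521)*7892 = 2^5*3^6*5^1*23^1*109^1*1973^1= 576937715040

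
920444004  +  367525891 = 1287969895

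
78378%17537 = 8230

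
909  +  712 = 1621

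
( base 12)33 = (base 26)1d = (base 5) 124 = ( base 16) 27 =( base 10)39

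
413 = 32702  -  32289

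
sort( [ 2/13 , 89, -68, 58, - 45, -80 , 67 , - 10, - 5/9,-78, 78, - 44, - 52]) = [ - 80,  -  78, - 68, - 52, - 45, - 44 , - 10, - 5/9,2/13,  58,67,78, 89]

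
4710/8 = 588+3/4 = 588.75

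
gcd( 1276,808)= 4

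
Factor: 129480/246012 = 10/19 =2^1*5^1*19^( -1) 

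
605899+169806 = 775705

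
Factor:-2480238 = - 2^1*3^2*137791^1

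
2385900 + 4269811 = 6655711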